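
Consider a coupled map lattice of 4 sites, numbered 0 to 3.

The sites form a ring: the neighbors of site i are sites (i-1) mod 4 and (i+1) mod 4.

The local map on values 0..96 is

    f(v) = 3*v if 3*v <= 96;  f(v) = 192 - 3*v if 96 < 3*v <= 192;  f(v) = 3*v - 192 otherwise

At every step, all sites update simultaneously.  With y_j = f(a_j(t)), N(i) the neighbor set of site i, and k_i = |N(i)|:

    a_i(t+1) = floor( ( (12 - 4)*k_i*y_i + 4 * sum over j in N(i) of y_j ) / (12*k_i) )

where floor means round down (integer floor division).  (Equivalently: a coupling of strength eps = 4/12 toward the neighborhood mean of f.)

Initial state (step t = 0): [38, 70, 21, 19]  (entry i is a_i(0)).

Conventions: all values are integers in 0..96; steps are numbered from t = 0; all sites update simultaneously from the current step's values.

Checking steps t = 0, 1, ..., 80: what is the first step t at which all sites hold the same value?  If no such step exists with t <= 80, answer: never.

Simulating step by step:
t=0: [38, 70, 21, 19]  (not all equal)
t=1: [64, 35, 54, 61]  (not all equal)
t=2: [16, 63, 36, 11]  (not all equal)
t=3: [38, 24, 62, 44]  (not all equal)
t=4: [74, 62, 26, 54]  (not all equal)
t=5: [26, 22, 58, 38]  (not all equal)
t=6: [76, 60, 36, 68]  (not all equal)
t=7: [28, 28, 60, 28]  (not all equal)
t=8: [84, 72, 36, 72]  (not all equal)
t=9: [48, 40, 64, 40]  (not all equal)
t=10: [56, 56, 24, 56]  (not all equal)
t=11: [24, 32, 56, 32]  (not all equal)
t=12: [80, 80, 48, 80]  (not all equal)
t=13: [48, 48, 48, 48]  (all equal)

Answer: 13
Key observation: Synchronization is absorbing here: once all sites are equal they stay equal, and step 13 is the first all-equal step.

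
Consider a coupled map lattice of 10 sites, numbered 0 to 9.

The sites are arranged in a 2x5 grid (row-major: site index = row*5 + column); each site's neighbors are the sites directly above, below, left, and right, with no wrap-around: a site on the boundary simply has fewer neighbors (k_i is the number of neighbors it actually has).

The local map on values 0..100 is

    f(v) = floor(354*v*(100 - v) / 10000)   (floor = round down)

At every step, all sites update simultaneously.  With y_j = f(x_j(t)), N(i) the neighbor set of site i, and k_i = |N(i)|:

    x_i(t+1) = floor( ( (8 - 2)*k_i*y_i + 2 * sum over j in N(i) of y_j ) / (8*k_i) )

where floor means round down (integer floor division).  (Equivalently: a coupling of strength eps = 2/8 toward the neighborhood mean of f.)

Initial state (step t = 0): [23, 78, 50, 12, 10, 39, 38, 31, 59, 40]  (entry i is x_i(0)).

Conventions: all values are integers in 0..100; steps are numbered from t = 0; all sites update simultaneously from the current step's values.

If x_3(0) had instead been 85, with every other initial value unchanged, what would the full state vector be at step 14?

Answer: [42, 42, 43, 60, 73, 42, 41, 40, 43, 50]
Key observation: This trace re-runs the system from the modified initial state.

Derivation:
t=0: [23, 78, 50, 85, 10, 39, 38, 31, 59, 40]
t=1: [64, 64, 81, 50, 39, 81, 80, 77, 80, 77]
t=2: [77, 76, 59, 82, 81, 57, 58, 60, 59, 64]
t=3: [65, 67, 80, 57, 57, 83, 84, 84, 81, 78]
t=4: [75, 73, 59, 80, 82, 52, 49, 48, 56, 62]
t=5: [69, 71, 81, 60, 56, 85, 86, 87, 84, 79]
t=6: [70, 68, 56, 78, 83, 48, 44, 41, 50, 60]
t=7: [76, 78, 83, 63, 54, 86, 86, 85, 85, 80]
t=8: [60, 57, 52, 76, 82, 44, 43, 45, 49, 58]
t=9: [84, 86, 85, 67, 57, 86, 86, 87, 85, 82]
t=10: [45, 42, 47, 73, 80, 42, 41, 41, 47, 55]
t=11: [86, 86, 86, 71, 61, 86, 85, 85, 86, 83]
t=12: [42, 42, 44, 68, 78, 42, 44, 44, 45, 52]
t=13: [86, 86, 86, 77, 65, 86, 86, 87, 86, 84]
t=14: [42, 42, 43, 60, 73, 42, 41, 40, 43, 50]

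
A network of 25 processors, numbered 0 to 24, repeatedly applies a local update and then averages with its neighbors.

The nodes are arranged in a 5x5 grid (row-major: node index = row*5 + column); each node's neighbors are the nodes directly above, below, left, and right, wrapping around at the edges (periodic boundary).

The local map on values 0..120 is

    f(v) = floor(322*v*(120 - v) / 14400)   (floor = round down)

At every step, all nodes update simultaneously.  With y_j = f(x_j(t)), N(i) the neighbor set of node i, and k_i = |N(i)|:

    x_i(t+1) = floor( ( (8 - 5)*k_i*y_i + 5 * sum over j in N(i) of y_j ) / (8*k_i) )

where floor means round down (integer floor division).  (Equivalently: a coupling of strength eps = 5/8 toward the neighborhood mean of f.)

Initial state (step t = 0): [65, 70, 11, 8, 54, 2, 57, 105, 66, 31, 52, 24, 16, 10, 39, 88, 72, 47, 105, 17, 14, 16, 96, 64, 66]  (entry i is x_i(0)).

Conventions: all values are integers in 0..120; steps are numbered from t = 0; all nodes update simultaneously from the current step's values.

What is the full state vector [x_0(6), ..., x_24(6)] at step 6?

Simulating step by step:
t=0: [65, 70, 11, 8, 54, 2, 57, 105, 66, 31, 52, 24, 16, 10, 39, 88, 72, 47, 105, 17, 14, 16, 96, 64, 66]
t=1: [60, 63, 38, 48, 66, 48, 56, 47, 51, 59, 59, 61, 42, 43, 57, 58, 64, 59, 47, 53, 52, 51, 53, 58, 65]
t=2: [79, 77, 74, 76, 79, 78, 78, 75, 77, 79, 79, 78, 75, 75, 78, 79, 79, 78, 77, 78, 79, 78, 77, 78, 79]
t=3: [72, 73, 74, 73, 72, 72, 73, 74, 74, 72, 72, 73, 74, 74, 73, 72, 72, 73, 73, 72, 72, 73, 73, 73, 72]
t=4: [76, 76, 76, 76, 76, 76, 76, 76, 76, 76, 76, 76, 76, 76, 76, 77, 76, 76, 76, 76, 76, 76, 76, 76, 76]
t=5: [74, 74, 74, 74, 74, 74, 74, 74, 74, 74, 74, 74, 74, 74, 74, 74, 74, 74, 74, 74, 74, 74, 74, 74, 74]
t=6: [76, 76, 76, 76, 76, 76, 76, 76, 76, 76, 76, 76, 76, 76, 76, 76, 76, 76, 76, 76, 76, 76, 76, 76, 76]

Answer: [76, 76, 76, 76, 76, 76, 76, 76, 76, 76, 76, 76, 76, 76, 76, 76, 76, 76, 76, 76, 76, 76, 76, 76, 76]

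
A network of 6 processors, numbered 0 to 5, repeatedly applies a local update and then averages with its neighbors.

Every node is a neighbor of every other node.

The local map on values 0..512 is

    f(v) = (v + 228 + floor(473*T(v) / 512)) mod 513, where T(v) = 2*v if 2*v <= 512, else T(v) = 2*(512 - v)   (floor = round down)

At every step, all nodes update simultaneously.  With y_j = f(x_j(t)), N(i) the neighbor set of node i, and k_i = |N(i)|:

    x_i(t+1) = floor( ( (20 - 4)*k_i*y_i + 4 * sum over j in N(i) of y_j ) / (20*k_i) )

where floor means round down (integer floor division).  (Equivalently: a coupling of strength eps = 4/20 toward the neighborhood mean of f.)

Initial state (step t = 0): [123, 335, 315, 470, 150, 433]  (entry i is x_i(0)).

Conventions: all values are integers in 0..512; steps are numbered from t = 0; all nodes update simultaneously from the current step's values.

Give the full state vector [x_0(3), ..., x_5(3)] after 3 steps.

Answer: [462, 365, 370, 328, 350, 337]

Derivation:
t=0: [123, 335, 315, 470, 150, 433]
t=1: [110, 347, 359, 260, 169, 283]
t=2: [93, 350, 342, 406, 221, 392]
t=3: [462, 365, 370, 328, 350, 337]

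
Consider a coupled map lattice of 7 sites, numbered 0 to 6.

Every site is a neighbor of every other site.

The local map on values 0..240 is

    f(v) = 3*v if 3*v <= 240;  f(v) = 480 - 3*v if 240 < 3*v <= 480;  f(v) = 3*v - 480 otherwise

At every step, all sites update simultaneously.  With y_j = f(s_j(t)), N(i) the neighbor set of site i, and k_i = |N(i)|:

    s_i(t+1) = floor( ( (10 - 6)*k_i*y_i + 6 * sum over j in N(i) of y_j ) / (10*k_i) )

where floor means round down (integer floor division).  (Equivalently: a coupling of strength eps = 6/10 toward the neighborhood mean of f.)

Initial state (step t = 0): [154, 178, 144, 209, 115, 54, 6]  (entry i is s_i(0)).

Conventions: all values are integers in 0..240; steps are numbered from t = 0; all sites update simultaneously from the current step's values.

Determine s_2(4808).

Simulating step by step:
t=0: [154, 178, 144, 209, 115, 54, 6]
t=1: [63, 74, 72, 102, 98, 106, 63]
t=2: [190, 200, 198, 186, 189, 182, 190]
t=3: [91, 100, 98, 87, 90, 84, 91]
t=4: [205, 197, 199, 209, 206, 212, 205]
t=5: [134, 127, 129, 138, 135, 140, 134]
t=6: [78, 84, 82, 74, 77, 72, 78]
t=7: [230, 228, 230, 226, 229, 224, 230]
t=8: [206, 204, 206, 202, 205, 200, 206]
t=9: [134, 132, 134, 130, 133, 128, 134]
t=10: [81, 83, 81, 85, 82, 87, 81]
t=11: [233, 231, 233, 229, 232, 227, 233]
t=12: [215, 213, 215, 211, 214, 209, 215]
t=13: [161, 159, 161, 157, 160, 155, 161]
t=14: [4, 4, 4, 6, 3, 8, 4]
t=15: [13, 13, 13, 15, 12, 17, 13]
t=16: [40, 40, 40, 42, 39, 44, 40]
t=17: [121, 121, 121, 123, 120, 125, 121]
t=18: [115, 115, 115, 113, 116, 111, 115]
t=19: [136, 136, 136, 138, 135, 140, 136]
t=20: [70, 70, 70, 68, 71, 66, 70]
t=21: [208, 208, 208, 206, 209, 204, 208]
t=22: [142, 142, 142, 140, 143, 138, 142]
t=23: [55, 55, 55, 57, 54, 59, 55]
t=24: [166, 166, 166, 168, 165, 170, 166]
t=25: [19, 19, 19, 21, 18, 23, 19]
t=26: [58, 58, 58, 60, 57, 62, 58]
t=27: [175, 175, 175, 177, 174, 179, 175]
t=28: [46, 46, 46, 48, 45, 50, 46]
t=29: [139, 139, 139, 141, 138, 143, 139]
t=30: [61, 61, 61, 59, 62, 57, 61]
t=31: [181, 181, 181, 179, 182, 177, 181]
t=32: [61, 61, 61, 59, 62, 57, 61]

Answer: s_2(4808) = 61
Key observation: The state at step 30, [61, 61, 61, 59, 62, 57, 61], reappears at step 32: the system is in a cycle of period 2 from step 30 on.  Therefore the state at step 4808 equals the state at step 30 + ((4808 - 30) mod 2) = 30, which is [61, 61, 61, 59, 62, 57, 61].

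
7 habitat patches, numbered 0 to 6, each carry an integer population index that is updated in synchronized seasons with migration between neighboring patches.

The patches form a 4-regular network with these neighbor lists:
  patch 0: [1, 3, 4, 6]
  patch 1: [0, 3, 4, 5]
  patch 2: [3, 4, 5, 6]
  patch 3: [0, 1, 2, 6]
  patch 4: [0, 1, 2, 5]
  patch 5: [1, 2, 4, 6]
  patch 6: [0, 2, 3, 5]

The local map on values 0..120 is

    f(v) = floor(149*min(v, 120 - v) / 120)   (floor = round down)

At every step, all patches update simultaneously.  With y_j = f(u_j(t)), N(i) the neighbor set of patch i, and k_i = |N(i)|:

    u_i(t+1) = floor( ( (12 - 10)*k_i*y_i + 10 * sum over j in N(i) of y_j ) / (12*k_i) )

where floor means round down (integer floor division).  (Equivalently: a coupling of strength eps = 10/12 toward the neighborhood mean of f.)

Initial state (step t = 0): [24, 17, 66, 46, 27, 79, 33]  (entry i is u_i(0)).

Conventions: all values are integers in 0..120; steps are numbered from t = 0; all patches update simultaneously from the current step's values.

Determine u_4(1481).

Simulating step by step:
t=0: [24, 17, 66, 46, 27, 79, 33]
t=1: [36, 38, 48, 42, 40, 41, 48]
t=2: [50, 48, 53, 52, 49, 52, 52]
t=3: [61, 61, 63, 62, 62, 62, 63]
t=4: [71, 72, 71, 71, 72, 71, 71]
t=5: [59, 59, 59, 59, 59, 59, 60]
t=6: [73, 73, 73, 73, 73, 73, 73]
t=7: [58, 58, 58, 58, 58, 58, 58]
t=8: [72, 72, 72, 72, 72, 72, 72]
t=9: [59, 59, 59, 59, 59, 59, 59]
t=10: [73, 73, 73, 73, 73, 73, 73]

Answer: u_4(1481) = 59
Key observation: The state at step 6, [73, 73, 73, 73, 73, 73, 73], reappears at step 10: the system is in a cycle of period 4 from step 6 on.  Therefore the state at step 1481 equals the state at step 6 + ((1481 - 6) mod 4) = 9, which is [59, 59, 59, 59, 59, 59, 59].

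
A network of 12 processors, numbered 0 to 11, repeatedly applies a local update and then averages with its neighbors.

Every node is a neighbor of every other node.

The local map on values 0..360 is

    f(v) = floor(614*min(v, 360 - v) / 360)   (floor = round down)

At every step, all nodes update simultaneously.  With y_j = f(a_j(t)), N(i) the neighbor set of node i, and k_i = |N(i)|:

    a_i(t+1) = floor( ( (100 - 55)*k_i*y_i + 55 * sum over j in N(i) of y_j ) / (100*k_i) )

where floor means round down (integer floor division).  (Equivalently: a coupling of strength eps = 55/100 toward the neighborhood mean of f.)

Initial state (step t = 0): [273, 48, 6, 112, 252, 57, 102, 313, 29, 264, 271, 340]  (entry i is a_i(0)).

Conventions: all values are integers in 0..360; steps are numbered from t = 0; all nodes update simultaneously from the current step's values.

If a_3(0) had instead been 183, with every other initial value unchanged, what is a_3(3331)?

Answer: a_3(3331) = 295
Key observation: The state at step 13, [295, 295, 295, 295, 295, 295, 295, 295, 295, 295, 295, 295], reappears at step 16: the system is in a cycle of period 3 from step 13 on.  Therefore the state at step 3331 equals the state at step 13 + ((3331 - 13) mod 3) = 13, which is [295, 295, 295, 295, 295, 295, 295, 295, 295, 295, 295, 295].

Derivation:
t=0: [273, 48, 6, 183, 252, 57, 102, 313, 29, 264, 271, 340]
t=1: [132, 105, 77, 193, 147, 112, 142, 105, 93, 138, 133, 87]
t=2: [212, 194, 174, 236, 222, 198, 219, 194, 185, 216, 212, 181]
t=3: [259, 272, 277, 243, 252, 269, 254, 272, 278, 256, 259, 280]
t=4: [166, 157, 154, 177, 171, 159, 169, 157, 153, 168, 166, 152]
t=5: [279, 272, 270, 286, 282, 274, 281, 272, 269, 280, 279, 269]
t=6: [140, 145, 146, 136, 138, 144, 139, 145, 147, 140, 140, 147]
t=7: [240, 244, 244, 237, 239, 243, 240, 244, 245, 240, 240, 245]
t=8: [202, 199, 199, 204, 203, 200, 202, 199, 199, 202, 202, 199]
t=9: [270, 272, 272, 268, 269, 271, 270, 272, 272, 270, 270, 272]
t=10: [152, 151, 151, 153, 153, 151, 152, 151, 151, 152, 152, 151]
t=11: [258, 257, 257, 258, 258, 257, 258, 257, 257, 258, 258, 257]
t=12: [173, 174, 174, 173, 173, 174, 173, 174, 174, 173, 173, 174]
t=13: [295, 295, 295, 295, 295, 295, 295, 295, 295, 295, 295, 295]
t=14: [110, 110, 110, 110, 110, 110, 110, 110, 110, 110, 110, 110]
t=15: [187, 187, 187, 187, 187, 187, 187, 187, 187, 187, 187, 187]
t=16: [295, 295, 295, 295, 295, 295, 295, 295, 295, 295, 295, 295]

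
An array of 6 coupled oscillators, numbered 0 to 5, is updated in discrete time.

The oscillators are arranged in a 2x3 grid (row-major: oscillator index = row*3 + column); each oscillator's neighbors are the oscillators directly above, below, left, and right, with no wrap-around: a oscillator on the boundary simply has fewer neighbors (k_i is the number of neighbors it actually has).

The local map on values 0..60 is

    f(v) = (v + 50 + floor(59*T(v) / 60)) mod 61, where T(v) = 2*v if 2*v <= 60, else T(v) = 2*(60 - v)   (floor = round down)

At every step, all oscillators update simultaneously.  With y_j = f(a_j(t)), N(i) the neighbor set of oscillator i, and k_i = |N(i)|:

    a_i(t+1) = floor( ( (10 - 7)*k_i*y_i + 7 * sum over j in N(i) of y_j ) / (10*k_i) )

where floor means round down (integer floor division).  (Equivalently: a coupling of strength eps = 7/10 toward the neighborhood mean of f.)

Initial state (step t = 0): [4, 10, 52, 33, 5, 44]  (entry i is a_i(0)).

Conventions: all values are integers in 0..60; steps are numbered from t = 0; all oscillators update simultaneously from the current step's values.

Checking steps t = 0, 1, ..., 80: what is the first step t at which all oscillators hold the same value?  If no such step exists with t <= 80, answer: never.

Simulating step by step:
t=0: [4, 10, 52, 33, 5, 44]  (not all equal)
t=1: [11, 19, 24, 5, 9, 21]  (not all equal)
t=2: [23, 35, 51, 13, 27, 41]  (not all equal)
t=3: [30, 32, 23, 30, 12, 24]  (not all equal)
t=4: [16, 27, 43, 19, 28, 46]  (not all equal)
t=5: [29, 14, 4, 29, 15, 5]  (not all equal)
t=6: [19, 19, 11, 20, 20, 12]  (not all equal)
t=7: [46, 40, 30, 46, 41, 31]  (not all equal)
t=8: [3, 7, 13, 2, 7, 12]  (not all equal)
t=9: [39, 24, 19, 39, 23, 19]  (not all equal)
t=10: [26, 43, 50, 25, 43, 49]  (not all equal)
t=11: [3, 16, 39, 3, 16, 39]  (not all equal)
t=12: [50, 34, 17, 50, 34, 17]  (not all equal)
t=13: [42, 29, 29, 42, 29, 29]  (not all equal)
t=14: [8, 11, 14, 8, 11, 14]  (not all equal)
t=15: [15, 21, 26, 15, 21, 26]  (not all equal)
t=16: [39, 36, 21, 39, 36, 21]  (not all equal)
t=17: [9, 19, 37, 9, 19, 37]  (not all equal)
t=18: [25, 29, 22, 25, 29, 22]  (not all equal)
t=19: [6, 20, 40, 6, 20, 40]  (not all equal)
t=20: [20, 28, 21, 20, 28, 21]  (not all equal)
t=21: [35, 28, 37, 35, 28, 37]  (not all equal)
t=22: [11, 11, 10, 11, 11, 10]  (not all equal)
t=23: [21, 20, 19, 21, 20, 19]  (not all equal)
t=24: [49, 48, 46, 49, 48, 46]  (not all equal)
t=25: [59, 46, 21, 59, 46, 21]  (not all equal)
t=26: [32, 23, 33, 32, 23, 33]  (not all equal)
t=27: [29, 37, 29, 29, 37, 29]  (not all equal)
t=28: [12, 11, 12, 12, 11, 12]  (not all equal)
t=29: [22, 22, 22, 22, 22, 22]  (all equal)

Answer: 29
Key observation: Synchronization is absorbing here: once all oscillators are equal they stay equal, and step 29 is the first all-equal step.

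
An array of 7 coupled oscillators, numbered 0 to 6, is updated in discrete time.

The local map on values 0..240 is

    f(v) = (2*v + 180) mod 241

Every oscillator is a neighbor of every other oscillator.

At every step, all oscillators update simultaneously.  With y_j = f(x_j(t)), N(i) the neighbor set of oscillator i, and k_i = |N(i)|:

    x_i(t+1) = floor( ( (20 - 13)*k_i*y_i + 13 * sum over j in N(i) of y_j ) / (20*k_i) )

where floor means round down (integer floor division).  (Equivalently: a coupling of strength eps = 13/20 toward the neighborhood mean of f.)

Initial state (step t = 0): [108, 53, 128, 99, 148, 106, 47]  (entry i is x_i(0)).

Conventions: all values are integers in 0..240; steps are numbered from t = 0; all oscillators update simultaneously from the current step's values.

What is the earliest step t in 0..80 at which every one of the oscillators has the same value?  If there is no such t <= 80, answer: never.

Simulating step by step:
t=0: [108, 53, 128, 99, 148, 106, 47]  (not all equal)
t=1: [140, 113, 150, 136, 159, 139, 111]  (not all equal)
t=2: [185, 172, 190, 184, 136, 185, 171]  (not all equal)
t=3: [78, 72, 80, 78, 113, 78, 71]  (not all equal)
t=4: [100, 97, 101, 100, 117, 100, 96]  (not all equal)
t=5: [141, 139, 141, 141, 149, 141, 139]  (not all equal)
t=6: [221, 220, 221, 221, 225, 221, 220]  (not all equal)
t=7: [140, 139, 140, 140, 142, 140, 139]  (not all equal)
t=8: [219, 218, 219, 219, 219, 219, 218]  (not all equal)
t=9: [135, 135, 135, 135, 135, 135, 135]  (all equal)

Answer: 9
Key observation: Synchronization is absorbing here: once all oscillators are equal they stay equal, and step 9 is the first all-equal step.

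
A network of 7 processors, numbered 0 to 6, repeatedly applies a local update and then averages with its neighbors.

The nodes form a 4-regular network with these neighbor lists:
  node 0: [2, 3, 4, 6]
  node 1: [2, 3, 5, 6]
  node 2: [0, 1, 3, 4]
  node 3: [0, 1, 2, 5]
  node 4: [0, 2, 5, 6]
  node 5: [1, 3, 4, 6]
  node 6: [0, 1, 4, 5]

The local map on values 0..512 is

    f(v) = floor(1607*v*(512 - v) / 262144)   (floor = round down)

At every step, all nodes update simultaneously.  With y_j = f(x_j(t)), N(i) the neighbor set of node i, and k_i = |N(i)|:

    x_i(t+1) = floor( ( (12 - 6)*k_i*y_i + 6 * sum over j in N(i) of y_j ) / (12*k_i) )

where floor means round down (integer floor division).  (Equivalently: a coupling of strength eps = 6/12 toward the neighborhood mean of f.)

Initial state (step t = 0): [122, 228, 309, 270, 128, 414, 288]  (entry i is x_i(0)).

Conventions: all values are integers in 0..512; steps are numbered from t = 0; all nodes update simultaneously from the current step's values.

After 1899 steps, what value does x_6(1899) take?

Answer: x_6(1899) = 278
Key observation: The state at step 38, [398, 398, 398, 398, 398, 398, 398], reappears at step 40: the system is in a cycle of period 2 from step 38 on.  Therefore the state at step 1899 equals the state at step 38 + ((1899 - 38) mod 2) = 39, which is [278, 278, 278, 278, 278, 278, 278].

Derivation:
t=0: [122, 228, 309, 270, 128, 414, 288]
t=1: [330, 376, 365, 364, 315, 310, 352]
t=2: [356, 329, 337, 339, 368, 362, 353]
t=3: [343, 359, 354, 354, 334, 340, 342]
t=4: [353, 342, 345, 344, 358, 353, 354]
t=5: [345, 352, 350, 351, 341, 345, 343]
t=6: [352, 347, 348, 347, 354, 351, 353]
t=7: [345, 348, 347, 348, 344, 346, 344]
t=8: [352, 350, 350, 350, 353, 351, 353]
t=9: [345, 346, 346, 346, 344, 345, 344]
t=10: [353, 352, 352, 352, 353, 353, 353]
t=11: [344, 344, 344, 344, 344, 344, 344]
t=12: [354, 354, 354, 354, 354, 354, 354]
t=13: [342, 342, 342, 342, 342, 342, 342]
t=14: [356, 356, 356, 356, 356, 356, 356]
t=15: [340, 340, 340, 340, 340, 340, 340]
t=16: [358, 358, 358, 358, 358, 358, 358]
t=17: [337, 337, 337, 337, 337, 337, 337]
t=18: [361, 361, 361, 361, 361, 361, 361]
t=19: [334, 334, 334, 334, 334, 334, 334]
t=20: [364, 364, 364, 364, 364, 364, 364]
t=21: [330, 330, 330, 330, 330, 330, 330]
t=22: [368, 368, 368, 368, 368, 368, 368]
t=23: [324, 324, 324, 324, 324, 324, 324]
t=24: [373, 373, 373, 373, 373, 373, 373]
t=25: [317, 317, 317, 317, 317, 317, 317]
t=26: [378, 378, 378, 378, 378, 378, 378]
t=27: [310, 310, 310, 310, 310, 310, 310]
t=28: [383, 383, 383, 383, 383, 383, 383]
t=29: [302, 302, 302, 302, 302, 302, 302]
t=30: [388, 388, 388, 388, 388, 388, 388]
t=31: [294, 294, 294, 294, 294, 294, 294]
t=32: [392, 392, 392, 392, 392, 392, 392]
t=33: [288, 288, 288, 288, 288, 288, 288]
t=34: [395, 395, 395, 395, 395, 395, 395]
t=35: [283, 283, 283, 283, 283, 283, 283]
t=36: [397, 397, 397, 397, 397, 397, 397]
t=37: [279, 279, 279, 279, 279, 279, 279]
t=38: [398, 398, 398, 398, 398, 398, 398]
t=39: [278, 278, 278, 278, 278, 278, 278]
t=40: [398, 398, 398, 398, 398, 398, 398]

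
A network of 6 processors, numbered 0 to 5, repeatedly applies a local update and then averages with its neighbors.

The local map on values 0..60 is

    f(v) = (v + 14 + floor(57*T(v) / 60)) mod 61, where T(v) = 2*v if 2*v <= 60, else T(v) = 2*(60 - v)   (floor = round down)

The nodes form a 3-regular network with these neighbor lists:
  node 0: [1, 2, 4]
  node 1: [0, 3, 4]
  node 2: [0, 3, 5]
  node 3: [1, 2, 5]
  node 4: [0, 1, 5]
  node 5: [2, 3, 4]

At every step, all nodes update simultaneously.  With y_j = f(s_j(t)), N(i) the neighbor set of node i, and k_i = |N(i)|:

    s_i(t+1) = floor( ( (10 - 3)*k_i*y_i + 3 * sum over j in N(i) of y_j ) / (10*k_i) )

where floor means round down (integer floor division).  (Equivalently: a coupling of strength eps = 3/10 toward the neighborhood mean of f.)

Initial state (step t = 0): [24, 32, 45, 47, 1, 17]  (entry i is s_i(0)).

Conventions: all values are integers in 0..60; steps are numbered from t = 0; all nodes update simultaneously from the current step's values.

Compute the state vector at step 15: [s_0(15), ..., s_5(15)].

Answer: [35, 35, 35, 35, 35, 35]

Derivation:
t=0: [24, 32, 45, 47, 1, 17]
t=1: [23, 32, 23, 23, 17, 8]
t=2: [19, 30, 20, 22, 10, 29]
t=3: [15, 34, 13, 20, 38, 32]
t=4: [51, 35, 46, 20, 35, 36]
t=5: [24, 31, 24, 17, 33, 30]
t=6: [25, 33, 21, 11, 36, 34]
t=7: [25, 36, 19, 40, 33, 34]
t=8: [25, 33, 14, 29, 35, 32]
t=9: [30, 35, 47, 38, 34, 39]
t=10: [37, 35, 27, 31, 35, 30]
t=11: [33, 35, 32, 37, 35, 38]
t=12: [36, 35, 36, 33, 34, 33]
t=13: [34, 35, 34, 36, 35, 36]
t=14: [35, 35, 35, 34, 35, 34]
t=15: [35, 35, 35, 35, 35, 35]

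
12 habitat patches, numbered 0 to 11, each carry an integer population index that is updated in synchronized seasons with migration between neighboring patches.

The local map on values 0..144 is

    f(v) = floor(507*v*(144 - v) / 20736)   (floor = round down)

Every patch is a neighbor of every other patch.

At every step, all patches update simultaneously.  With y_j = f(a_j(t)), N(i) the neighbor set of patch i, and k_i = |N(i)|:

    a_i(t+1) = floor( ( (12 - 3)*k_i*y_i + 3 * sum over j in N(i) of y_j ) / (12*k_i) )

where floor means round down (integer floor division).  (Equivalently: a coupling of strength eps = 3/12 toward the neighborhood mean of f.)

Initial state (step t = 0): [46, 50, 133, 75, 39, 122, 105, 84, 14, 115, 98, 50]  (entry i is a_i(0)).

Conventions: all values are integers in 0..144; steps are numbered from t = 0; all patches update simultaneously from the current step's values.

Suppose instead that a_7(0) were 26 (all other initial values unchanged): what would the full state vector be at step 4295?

Answer: [63, 63, 63, 63, 63, 63, 63, 63, 63, 63, 63, 63]
Key observation: The state at step 14, [123, 123, 123, 123, 123, 123, 123, 123, 123, 123, 123, 123], reappears at step 18: the system is in a cycle of period 4 from step 14 on.  Therefore the state at step 4295 equals the state at step 14 + ((4295 - 14) mod 4) = 15, which is [63, 63, 63, 63, 63, 63, 63, 63, 63, 63, 63, 63].

Derivation:
t=0: [46, 50, 133, 75, 39, 122, 105, 26, 14, 115, 98, 50]
t=1: [104, 107, 49, 116, 97, 71, 97, 78, 56, 83, 104, 107]
t=2: [103, 99, 111, 87, 110, 121, 110, 120, 116, 119, 103, 99]
t=3: [99, 103, 89, 113, 91, 74, 91, 75, 82, 77, 99, 103]
t=4: [109, 105, 117, 92, 116, 122, 116, 122, 121, 122, 109, 105]
t=5: [90, 95, 78, 107, 80, 70, 80, 70, 72, 70, 90, 95]
t=6: [118, 114, 123, 102, 123, 124, 123, 124, 124, 124, 118, 114]
t=7: [73, 79, 65, 94, 65, 62, 65, 62, 62, 62, 73, 79]
t=8: [125, 124, 124, 116, 124, 123, 124, 123, 123, 123, 125, 124]
t=9: [59, 60, 60, 74, 60, 62, 60, 62, 62, 62, 59, 60]
t=10: [122, 123, 123, 125, 123, 123, 123, 123, 123, 123, 122, 123]
t=11: [64, 62, 62, 59, 62, 62, 62, 62, 62, 62, 64, 62]
t=12: [124, 124, 124, 122, 124, 124, 124, 124, 124, 124, 124, 124]
t=13: [60, 60, 60, 63, 60, 60, 60, 60, 60, 60, 60, 60]
t=14: [123, 123, 123, 123, 123, 123, 123, 123, 123, 123, 123, 123]
t=15: [63, 63, 63, 63, 63, 63, 63, 63, 63, 63, 63, 63]
t=16: [124, 124, 124, 124, 124, 124, 124, 124, 124, 124, 124, 124]
t=17: [60, 60, 60, 60, 60, 60, 60, 60, 60, 60, 60, 60]
t=18: [123, 123, 123, 123, 123, 123, 123, 123, 123, 123, 123, 123]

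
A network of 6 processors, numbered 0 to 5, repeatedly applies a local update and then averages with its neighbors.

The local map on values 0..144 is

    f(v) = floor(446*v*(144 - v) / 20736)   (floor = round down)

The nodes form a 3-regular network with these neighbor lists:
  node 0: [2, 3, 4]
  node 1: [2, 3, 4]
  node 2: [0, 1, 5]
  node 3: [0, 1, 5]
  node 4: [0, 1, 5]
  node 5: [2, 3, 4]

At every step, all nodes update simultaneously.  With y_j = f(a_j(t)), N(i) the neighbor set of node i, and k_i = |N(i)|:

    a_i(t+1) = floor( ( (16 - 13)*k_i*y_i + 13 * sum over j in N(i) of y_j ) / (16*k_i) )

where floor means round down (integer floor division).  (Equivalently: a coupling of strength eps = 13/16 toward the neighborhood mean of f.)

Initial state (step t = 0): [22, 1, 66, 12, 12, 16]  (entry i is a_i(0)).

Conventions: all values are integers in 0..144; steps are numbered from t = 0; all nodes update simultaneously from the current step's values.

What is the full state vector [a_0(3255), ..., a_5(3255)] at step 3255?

Answer: [102, 102, 102, 102, 102, 102]
Key observation: The state at step 9, [102, 102, 102, 102, 102, 102], reappears at step 11: the system is in a cycle of period 2 from step 9 on.  Therefore the state at step 3255 equals the state at step 9 + ((3255 - 9) mod 2) = 9, which is [102, 102, 102, 102, 102, 102].

Derivation:
t=0: [22, 1, 66, 12, 12, 16]
t=1: [58, 48, 48, 34, 34, 56]
t=2: [90, 88, 102, 99, 99, 89]
t=3: [95, 96, 102, 102, 102, 96]
t=4: [93, 93, 97, 97, 97, 93]
t=5: [98, 98, 101, 101, 101, 98]
t=6: [93, 93, 95, 95, 95, 93]
t=7: [100, 100, 101, 101, 101, 100]
t=8: [93, 93, 93, 93, 93, 93]
t=9: [102, 102, 102, 102, 102, 102]
t=10: [92, 92, 92, 92, 92, 92]
t=11: [102, 102, 102, 102, 102, 102]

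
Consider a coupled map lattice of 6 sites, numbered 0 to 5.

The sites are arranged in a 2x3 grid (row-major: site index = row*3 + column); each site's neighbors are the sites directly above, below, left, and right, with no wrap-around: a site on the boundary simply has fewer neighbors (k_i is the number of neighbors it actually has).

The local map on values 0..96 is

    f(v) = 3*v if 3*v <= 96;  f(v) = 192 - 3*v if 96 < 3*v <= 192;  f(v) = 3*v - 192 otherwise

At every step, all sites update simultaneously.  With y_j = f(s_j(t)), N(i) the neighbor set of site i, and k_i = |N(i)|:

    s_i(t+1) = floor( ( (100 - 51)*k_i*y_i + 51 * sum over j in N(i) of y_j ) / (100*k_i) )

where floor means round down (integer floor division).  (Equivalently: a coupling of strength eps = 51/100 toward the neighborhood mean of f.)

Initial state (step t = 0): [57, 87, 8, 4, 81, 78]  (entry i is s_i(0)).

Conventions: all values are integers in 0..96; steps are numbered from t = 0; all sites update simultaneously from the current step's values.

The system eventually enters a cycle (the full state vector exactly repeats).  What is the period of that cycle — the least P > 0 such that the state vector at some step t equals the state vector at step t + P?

Answer: 2
Key observation: The state at step 81, [25, 23, 25, 25, 23, 25], reappears at step 83 — and no state repeats earlier — so the cycle the system enters has period 2.

Derivation:
t=0: [57, 87, 8, 4, 81, 78]
t=1: [30, 50, 40, 24, 45, 39]
t=2: [73, 57, 65, 72, 60, 69]
t=3: [24, 17, 10, 21, 16, 11]
t=4: [64, 50, 36, 61, 48, 36]
t=5: [13, 43, 73, 16, 46, 74]
t=6: [47, 51, 36, 47, 50, 35]
t=7: [47, 49, 73, 48, 50, 74]
t=8: [48, 42, 32, 47, 41, 32]
t=9: [53, 68, 88, 54, 70, 89]
t=10: [26, 26, 57, 27, 28, 59]
t=11: [78, 69, 34, 81, 70, 34]
t=12: [37, 32, 70, 40, 35, 71]
t=13: [82, 78, 38, 78, 74, 37]
t=14: [47, 48, 69, 42, 42, 67]
t=15: [54, 45, 21, 62, 53, 25]
t=16: [30, 49, 64, 19, 39, 61]
t=17: [70, 50, 13, 70, 55, 23]
t=18: [24, 34, 47, 20, 35, 50]
t=19: [73, 79, 58, 69, 75, 55]
t=20: [28, 35, 27, 22, 30, 26]
t=21: [80, 85, 81, 76, 83, 81]
t=22: [48, 57, 54, 44, 53, 52]
t=23: [44, 29, 29, 50, 36, 33]
t=24: [62, 81, 88, 57, 78, 89]
t=25: [21, 45, 67, 22, 45, 65]
t=26: [62, 49, 19, 62, 49, 18]
t=27: [15, 40, 53, 15, 39, 52]
t=28: [51, 61, 43, 52, 62, 45]
t=29: [30, 22, 47, 29, 20, 45]
t=30: [83, 66, 56, 80, 65, 56]
t=31: [41, 17, 19, 38, 14, 18]
t=32: [66, 53, 54, 66, 51, 51]
t=33: [12, 28, 33, 14, 32, 36]
t=34: [49, 79, 88, 54, 82, 89]
t=35: [41, 51, 65, 39, 51, 68]
t=36: [62, 37, 14, 64, 40, 16]
t=37: [23, 60, 53, 19, 57, 52]
t=38: [51, 26, 28, 50, 28, 31]
t=39: [49, 73, 84, 51, 77, 88]
t=40: [38, 37, 54, 40, 42, 60]
t=41: [77, 69, 38, 72, 60, 30]
t=42: [29, 29, 64, 24, 27, 67]
t=43: [83, 71, 24, 78, 68, 25]
t=44: [43, 34, 59, 38, 29, 58]
t=45: [73, 72, 34, 76, 74, 34]
t=46: [28, 36, 73, 32, 40, 74]
t=47: [87, 72, 42, 86, 70, 39]
t=48: [56, 37, 57, 54, 36, 58]
t=49: [40, 61, 35, 42, 63, 35]
t=50: [54, 31, 67, 51, 29, 65]
t=51: [48, 66, 28, 48, 65, 25]
t=52: [37, 25, 61, 36, 23, 58]
t=53: [80, 63, 28, 79, 63, 28]
t=54: [35, 24, 63, 35, 23, 63]
t=55: [83, 62, 20, 82, 61, 19]
t=56: [43, 24, 45, 43, 24, 45]
t=57: [65, 67, 60, 65, 67, 60]
t=58: [4, 8, 11, 4, 8, 11]
t=59: [15, 23, 30, 15, 23, 30]
t=60: [51, 68, 84, 51, 68, 84]
t=61: [32, 24, 47, 32, 24, 47]
t=62: [89, 72, 56, 89, 72, 56]
t=63: [61, 32, 24, 61, 32, 24]
t=64: [31, 77, 78, 31, 77, 78]
t=65: [79, 48, 41, 79, 48, 41]
t=66: [45, 51, 63, 45, 51, 63]
t=67: [52, 35, 12, 52, 35, 12]
t=68: [49, 69, 49, 49, 69, 49]
t=69: [37, 25, 37, 37, 25, 37]
t=70: [79, 77, 79, 79, 77, 79]
t=71: [43, 41, 43, 43, 41, 43]
t=72: [64, 66, 64, 64, 66, 64]
t=73: [1, 3, 1, 1, 3, 1]
t=74: [4, 6, 4, 4, 6, 4]
t=75: [13, 15, 13, 13, 15, 13]
t=76: [40, 42, 40, 40, 42, 40]
t=77: [70, 68, 70, 70, 68, 70]
t=78: [16, 14, 16, 16, 14, 16]
t=79: [46, 44, 46, 46, 44, 46]
t=80: [55, 57, 55, 55, 57, 55]
t=81: [25, 23, 25, 25, 23, 25]
t=82: [73, 71, 73, 73, 71, 73]
t=83: [25, 23, 25, 25, 23, 25]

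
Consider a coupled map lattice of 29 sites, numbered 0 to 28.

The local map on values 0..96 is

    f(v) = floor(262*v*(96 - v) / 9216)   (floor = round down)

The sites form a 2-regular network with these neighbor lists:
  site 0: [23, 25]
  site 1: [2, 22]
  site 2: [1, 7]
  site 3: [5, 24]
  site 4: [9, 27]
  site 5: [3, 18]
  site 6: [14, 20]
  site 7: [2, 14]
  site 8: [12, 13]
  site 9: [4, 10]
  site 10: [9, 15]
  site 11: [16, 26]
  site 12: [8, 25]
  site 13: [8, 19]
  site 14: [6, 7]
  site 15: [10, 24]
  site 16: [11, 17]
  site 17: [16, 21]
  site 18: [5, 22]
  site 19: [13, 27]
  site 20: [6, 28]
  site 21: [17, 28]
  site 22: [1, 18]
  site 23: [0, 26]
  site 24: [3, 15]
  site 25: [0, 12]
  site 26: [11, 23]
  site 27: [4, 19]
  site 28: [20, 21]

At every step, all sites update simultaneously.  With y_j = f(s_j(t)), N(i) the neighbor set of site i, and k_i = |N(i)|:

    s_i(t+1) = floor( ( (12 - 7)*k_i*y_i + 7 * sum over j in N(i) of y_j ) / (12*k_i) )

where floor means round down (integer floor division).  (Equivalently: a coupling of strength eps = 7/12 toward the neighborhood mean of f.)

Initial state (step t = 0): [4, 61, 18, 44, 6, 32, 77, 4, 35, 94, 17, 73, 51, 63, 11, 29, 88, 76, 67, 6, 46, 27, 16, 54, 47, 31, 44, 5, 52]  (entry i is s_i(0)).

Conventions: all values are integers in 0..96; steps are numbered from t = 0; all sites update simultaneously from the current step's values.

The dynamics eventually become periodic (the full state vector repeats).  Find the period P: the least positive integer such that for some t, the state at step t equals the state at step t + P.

Answer: 2
Key observation: The state at step 8, [62, 61, 60, 61, 60, 61, 60, 60, 60, 60, 60, 62, 61, 60, 60, 60, 62, 62, 62, 60, 61, 62, 61, 62, 60, 61, 62, 60, 61], reappears at step 10 — and no state repeats earlier — so the cycle the system enters has period 2.

Derivation:
t=0: [4, 61, 18, 44, 6, 32, 77, 4, 35, 94, 17, 73, 51, 63, 11, 29, 88, 76, 67, 6, 46, 27, 16, 54, 47, 31, 44, 5, 52]
t=1: [39, 46, 36, 62, 11, 59, 43, 23, 61, 17, 33, 44, 61, 46, 25, 52, 34, 38, 50, 26, 58, 53, 48, 48, 62, 45, 59, 13, 61]
t=2: [64, 63, 58, 59, 30, 62, 59, 51, 61, 40, 54, 62, 61, 59, 53, 61, 61, 61, 64, 48, 62, 62, 65, 63, 60, 62, 63, 34, 61]
t=3: [58, 59, 62, 60, 58, 59, 61, 63, 60, 61, 62, 59, 59, 62, 63, 61, 59, 59, 58, 62, 60, 59, 57, 58, 61, 59, 59, 59, 59]
t=4: [62, 61, 59, 61, 61, 61, 60, 59, 60, 60, 59, 62, 61, 59, 59, 59, 62, 62, 62, 59, 61, 62, 62, 62, 60, 62, 62, 61, 61]
t=5: [59, 60, 61, 60, 60, 59, 61, 62, 61, 61, 61, 59, 60, 61, 61, 61, 59, 59, 59, 61, 60, 59, 59, 59, 61, 59, 59, 60, 59]
t=6: [62, 61, 60, 61, 60, 61, 60, 59, 60, 60, 60, 62, 61, 60, 59, 60, 62, 62, 62, 60, 61, 62, 61, 62, 60, 61, 62, 60, 61]
t=7: [59, 60, 61, 60, 61, 59, 61, 61, 60, 61, 61, 59, 60, 61, 61, 61, 59, 59, 59, 61, 60, 59, 59, 59, 60, 59, 59, 61, 59]
t=8: [62, 61, 60, 61, 60, 61, 60, 60, 60, 60, 60, 62, 61, 60, 60, 60, 62, 62, 62, 60, 61, 62, 61, 62, 60, 61, 62, 60, 61]
t=9: [59, 60, 60, 60, 61, 59, 60, 61, 60, 61, 61, 59, 60, 61, 61, 61, 59, 59, 59, 61, 60, 59, 59, 59, 60, 59, 59, 61, 59]
t=10: [62, 61, 60, 61, 60, 61, 60, 60, 60, 60, 60, 62, 61, 60, 60, 60, 62, 62, 62, 60, 61, 62, 61, 62, 60, 61, 62, 60, 61]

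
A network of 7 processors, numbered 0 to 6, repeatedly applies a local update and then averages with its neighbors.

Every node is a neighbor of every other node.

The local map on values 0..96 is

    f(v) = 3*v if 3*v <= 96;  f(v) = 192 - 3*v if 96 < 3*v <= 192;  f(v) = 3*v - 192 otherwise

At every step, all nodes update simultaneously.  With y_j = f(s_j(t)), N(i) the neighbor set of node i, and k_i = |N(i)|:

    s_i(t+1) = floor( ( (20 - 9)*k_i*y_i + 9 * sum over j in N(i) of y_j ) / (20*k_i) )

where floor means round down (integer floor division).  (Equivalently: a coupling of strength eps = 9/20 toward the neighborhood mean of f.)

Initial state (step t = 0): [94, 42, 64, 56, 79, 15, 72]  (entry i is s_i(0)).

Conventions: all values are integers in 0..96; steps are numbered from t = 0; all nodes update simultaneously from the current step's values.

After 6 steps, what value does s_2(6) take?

Simulating step by step:
t=0: [94, 42, 64, 56, 79, 15, 72]
t=1: [64, 53, 22, 33, 43, 43, 33]
t=2: [30, 46, 62, 75, 60, 60, 75]
t=3: [60, 43, 20, 33, 23, 23, 33]
t=4: [40, 64, 62, 78, 67, 67, 78]
t=5: [47, 13, 16, 33, 17, 17, 33]
t=6: [56, 50, 54, 76, 56, 56, 76]

Answer: s_2(6) = 54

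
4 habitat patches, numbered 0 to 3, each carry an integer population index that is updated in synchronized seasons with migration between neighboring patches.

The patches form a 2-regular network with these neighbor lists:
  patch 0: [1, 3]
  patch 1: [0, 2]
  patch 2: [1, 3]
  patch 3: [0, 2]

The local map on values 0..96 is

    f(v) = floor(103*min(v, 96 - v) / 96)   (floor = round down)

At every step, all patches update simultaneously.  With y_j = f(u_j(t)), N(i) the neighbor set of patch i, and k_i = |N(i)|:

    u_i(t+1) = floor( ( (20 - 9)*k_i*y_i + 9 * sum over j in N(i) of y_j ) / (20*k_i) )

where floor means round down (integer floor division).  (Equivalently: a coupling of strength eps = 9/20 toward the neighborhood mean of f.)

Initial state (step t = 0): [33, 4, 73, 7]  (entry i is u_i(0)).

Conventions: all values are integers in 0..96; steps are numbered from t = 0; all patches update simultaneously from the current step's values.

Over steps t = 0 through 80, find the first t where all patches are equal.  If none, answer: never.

Simulating step by step:
t=0: [33, 4, 73, 7]  (not all equal)
t=1: [21, 15, 15, 17]  (not all equal)
t=2: [19, 17, 16, 18]  (not all equal)
t=3: [19, 18, 17, 18]  (not all equal)
t=4: [19, 19, 18, 19]  (not all equal)
t=5: [20, 19, 19, 19]  (not all equal)
t=6: [20, 20, 20, 20]  (all equal)

Answer: 6
Key observation: Synchronization is absorbing here: once all patches are equal they stay equal, and step 6 is the first all-equal step.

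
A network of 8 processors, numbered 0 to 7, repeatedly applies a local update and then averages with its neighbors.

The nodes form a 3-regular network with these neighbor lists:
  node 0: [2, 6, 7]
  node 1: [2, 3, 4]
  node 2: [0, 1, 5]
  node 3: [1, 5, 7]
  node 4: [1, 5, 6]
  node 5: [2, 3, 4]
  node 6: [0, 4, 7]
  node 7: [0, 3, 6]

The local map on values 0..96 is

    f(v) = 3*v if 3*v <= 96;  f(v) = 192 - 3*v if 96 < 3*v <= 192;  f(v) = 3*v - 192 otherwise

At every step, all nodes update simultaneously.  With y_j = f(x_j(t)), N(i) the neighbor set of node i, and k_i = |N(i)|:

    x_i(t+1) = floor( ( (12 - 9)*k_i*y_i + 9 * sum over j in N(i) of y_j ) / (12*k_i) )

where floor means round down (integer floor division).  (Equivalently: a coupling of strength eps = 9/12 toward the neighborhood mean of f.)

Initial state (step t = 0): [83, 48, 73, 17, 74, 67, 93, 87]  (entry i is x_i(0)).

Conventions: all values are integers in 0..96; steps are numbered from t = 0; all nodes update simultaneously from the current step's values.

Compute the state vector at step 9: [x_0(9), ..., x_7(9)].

Answer: [65, 79, 75, 75, 76, 79, 66, 65]

Derivation:
t=0: [83, 48, 73, 17, 74, 67, 93, 87]
t=1: [60, 39, 35, 44, 43, 29, 60, 66]
t=2: [29, 71, 65, 57, 59, 74, 23, 22]
t=3: [56, 15, 35, 34, 33, 17, 59, 60]
t=4: [34, 78, 51, 49, 51, 80, 36, 35]
t=5: [75, 41, 54, 55, 53, 42, 75, 76]
t=6: [33, 39, 49, 49, 50, 39, 33, 32]
t=7: [81, 51, 72, 72, 71, 51, 81, 81]
t=8: [44, 27, 38, 38, 37, 27, 43, 44]
t=9: [65, 79, 75, 75, 76, 79, 66, 65]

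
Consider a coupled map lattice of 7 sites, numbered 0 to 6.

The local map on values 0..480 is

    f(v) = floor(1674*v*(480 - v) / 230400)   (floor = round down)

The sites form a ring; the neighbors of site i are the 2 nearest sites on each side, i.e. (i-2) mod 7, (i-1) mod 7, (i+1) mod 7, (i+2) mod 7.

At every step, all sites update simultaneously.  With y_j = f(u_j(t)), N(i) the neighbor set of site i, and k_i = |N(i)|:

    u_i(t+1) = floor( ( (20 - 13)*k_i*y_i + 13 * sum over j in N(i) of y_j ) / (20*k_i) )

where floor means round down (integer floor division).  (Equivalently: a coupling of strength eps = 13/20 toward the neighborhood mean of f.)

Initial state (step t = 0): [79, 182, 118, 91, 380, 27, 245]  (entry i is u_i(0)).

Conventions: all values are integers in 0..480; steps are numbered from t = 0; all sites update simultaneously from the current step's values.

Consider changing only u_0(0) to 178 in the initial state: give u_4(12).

Answer: u_4(12) = 402
Key observation: This trace re-runs the system from the modified initial state.

Derivation:
t=0: [178, 182, 118, 91, 380, 27, 245]
t=1: [333, 361, 322, 263, 270, 248, 332]
t=2: [360, 352, 371, 390, 397, 396, 368]
t=3: [298, 302, 286, 268, 260, 264, 286]
t=4: [399, 398, 402, 407, 410, 408, 403]
t=5: [228, 229, 224, 219, 215, 217, 223]
t=6: [416, 416, 415, 415, 414, 414, 415]
t=7: [194, 193, 194, 195, 196, 196, 195]
t=8: [403, 402, 403, 403, 403, 403, 403]
t=9: [225, 225, 225, 225, 225, 225, 225]
t=10: [416, 416, 416, 416, 416, 416, 416]
t=11: [193, 193, 193, 193, 193, 193, 193]
t=12: [402, 402, 402, 402, 402, 402, 402]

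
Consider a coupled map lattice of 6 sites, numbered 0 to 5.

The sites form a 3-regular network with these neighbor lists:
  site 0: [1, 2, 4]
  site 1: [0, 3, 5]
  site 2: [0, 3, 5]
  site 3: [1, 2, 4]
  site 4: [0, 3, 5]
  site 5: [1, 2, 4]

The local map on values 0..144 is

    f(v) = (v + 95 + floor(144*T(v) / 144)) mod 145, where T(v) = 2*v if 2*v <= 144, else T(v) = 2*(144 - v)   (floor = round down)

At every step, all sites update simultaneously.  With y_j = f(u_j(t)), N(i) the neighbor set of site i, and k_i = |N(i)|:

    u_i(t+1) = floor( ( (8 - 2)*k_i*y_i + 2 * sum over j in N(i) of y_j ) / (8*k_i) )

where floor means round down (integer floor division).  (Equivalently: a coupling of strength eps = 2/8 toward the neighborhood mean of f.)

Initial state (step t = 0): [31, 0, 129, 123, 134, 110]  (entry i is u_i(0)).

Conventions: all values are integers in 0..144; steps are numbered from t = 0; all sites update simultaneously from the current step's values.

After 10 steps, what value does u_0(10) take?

Answer: u_0(10) = 130

Derivation:
t=0: [31, 0, 129, 123, 134, 110]
t=1: [57, 95, 105, 111, 101, 121]
t=2: [125, 137, 130, 129, 133, 122]
t=3: [110, 103, 109, 107, 106, 113]
t=4: [129, 133, 128, 131, 131, 126]
t=5: [108, 106, 109, 107, 107, 110]
t=6: [130, 131, 129, 130, 130, 128]
t=7: [108, 107, 108, 108, 108, 109]
t=8: [130, 130, 129, 130, 129, 129]
t=9: [108, 108, 108, 108, 108, 108]
t=10: [130, 130, 130, 130, 130, 130]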